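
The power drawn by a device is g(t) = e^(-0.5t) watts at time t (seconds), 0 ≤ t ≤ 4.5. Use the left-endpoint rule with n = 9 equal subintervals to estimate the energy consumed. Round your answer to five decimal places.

Δt = (4.5 − 0)/9 = 0.5.
Left endpoints: 0, 0.5, 1, 1.5, 2, 2.5, 3, 3.5, 4.
g(0) ≈ 1.00000, g(0.5) ≈ 0.77880, g(1) ≈ 0.60653, g(1.5) ≈ 0.47237, g(2) ≈ 0.36788, g(2.5) ≈ 0.28650, g(3) ≈ 0.22313, g(3.5) ≈ 0.17377, g(4) ≈ 0.13534.
Sum = Δt · [g(0) + g(0.5) + g(1) + ...].
Sum ≈ 2.02216.

2.02216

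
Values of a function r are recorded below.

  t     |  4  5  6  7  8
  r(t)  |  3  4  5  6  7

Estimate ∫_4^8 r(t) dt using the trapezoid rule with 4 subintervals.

20

Δt = 1.
T_4 = (1/2)·[3 + 2·4 + 2·5 + 2·6 + 7] = 20.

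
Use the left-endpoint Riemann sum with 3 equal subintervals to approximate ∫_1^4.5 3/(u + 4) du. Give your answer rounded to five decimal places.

Δu = (4.5 − 1)/3 = 7/6.
Left endpoints: 1, 13/6, 10/3.
f(1) = 0.6, f(13/6) = 18/37, f(10/3) = 9/22.
Sum = Δu · [f(1) + f(13/6) + f(10/3)].
Sum ≈ 1.74484.

1.74484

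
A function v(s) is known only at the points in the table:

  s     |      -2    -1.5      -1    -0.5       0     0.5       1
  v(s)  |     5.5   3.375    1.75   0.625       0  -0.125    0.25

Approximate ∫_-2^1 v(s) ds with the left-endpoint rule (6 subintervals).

Δs = 0.5.
Sum = 0.5·[5.5 + 3.375 + 1.75 + 0.625 + 0 + (-0.125)] = 5.5625.

5.5625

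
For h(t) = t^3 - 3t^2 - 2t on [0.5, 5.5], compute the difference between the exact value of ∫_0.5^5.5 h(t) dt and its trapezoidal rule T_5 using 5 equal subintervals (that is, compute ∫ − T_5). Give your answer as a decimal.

Exact integral: ∫_0.5^5.5 h(t) dt = 32.5.
T_5 = 37.5.
Error = 32.5 − 37.5 = -5.

-5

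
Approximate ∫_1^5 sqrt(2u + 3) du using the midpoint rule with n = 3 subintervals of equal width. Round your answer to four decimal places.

11.9097

Δu = (5 − 1)/3 = 4/3.
Midpoints: 5/3, 3, 13/3.
f(5/3) ≈ 2.5166, f(3) ≈ 3.0000, f(13/3) ≈ 3.4157.
Sum = Δu · [f(5/3) + f(3) + f(13/3)].
Sum ≈ 11.9097.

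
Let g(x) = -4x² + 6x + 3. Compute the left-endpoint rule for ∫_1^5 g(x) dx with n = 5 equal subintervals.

Δx = (5 − 1)/5 = 0.8.
Left endpoints: 1, 1.8, 2.6, 3.4, 4.2.
g(1) = 5, g(1.8) = 0.84, g(2.6) = -8.44, g(3.4) = -22.84, g(4.2) = -42.36.
Sum = Δx · [g(1) + g(1.8) + g(2.6) + g(3.4) + g(4.2)].
Sum = -54.24.

-54.24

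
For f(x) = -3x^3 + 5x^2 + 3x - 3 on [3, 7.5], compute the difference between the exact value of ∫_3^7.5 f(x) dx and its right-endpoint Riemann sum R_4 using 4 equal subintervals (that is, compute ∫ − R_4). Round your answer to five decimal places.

565.97168

Exact integral: ∫_3^7.5 f(x) dx = -1596.796875.
R_4 ≈ -2162.7685547.
Error ≈ -1596.796875 − (-2162.7685547) ≈ 565.97168.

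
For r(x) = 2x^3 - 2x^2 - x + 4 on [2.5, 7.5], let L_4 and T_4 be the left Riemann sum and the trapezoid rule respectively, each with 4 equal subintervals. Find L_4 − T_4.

-442.1875

L_4 = 880.9375.
T_4 = 1323.125.
L_4 − T_4 = -442.1875.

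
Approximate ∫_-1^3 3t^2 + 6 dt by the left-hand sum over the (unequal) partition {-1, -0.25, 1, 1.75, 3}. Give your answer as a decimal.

Subinterval widths: 0.75, 1.25, 0.75, 1.25.
Left endpoints: -1, -0.25, 1, 1.75.
f(-1) = 9, f(-0.25) = 6.1875, f(1) = 9, f(1.75) = 15.1875.
Sum = Σ Δt_i · f(t_i).
Sum = 40.21875.

40.21875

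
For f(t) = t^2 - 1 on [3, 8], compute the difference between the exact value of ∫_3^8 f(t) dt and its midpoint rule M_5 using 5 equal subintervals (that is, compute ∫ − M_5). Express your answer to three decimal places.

0.417

Exact integral: ∫_3^8 f(t) dt ≈ 156.66667.
M_5 = 156.25.
Error ≈ 156.66667 − 156.25 ≈ 0.417.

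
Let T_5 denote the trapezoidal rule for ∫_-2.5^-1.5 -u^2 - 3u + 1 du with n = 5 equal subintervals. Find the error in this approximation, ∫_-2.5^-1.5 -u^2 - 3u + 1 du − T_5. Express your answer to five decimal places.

Exact integral: ∫_-2.5^-1.5 f(u) du ≈ 2.9166667.
T_5 = 2.91.
Error ≈ 2.9166667 − 2.91 ≈ 0.00667.

0.00667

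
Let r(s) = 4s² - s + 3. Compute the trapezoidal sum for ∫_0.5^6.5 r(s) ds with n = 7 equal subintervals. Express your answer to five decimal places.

Δs = (6.5 − 0.5)/7 = 6/7.
r(0.5) = 3.5, r(19/14) = 883/98, r(31/14) = 1999/98, r(43/14) = 3691/98, r(55/14) = 5959/98, r(67/14) = 8803/98, r(79/14) = 12223/98, r(6.5) = 165.5.
T_7 = (Δs/2)·[r(s_0) + 2r(s_1) + ... + 2r(s_{6}) + r(s_7)].
Sum ≈ 365.93878.

365.93878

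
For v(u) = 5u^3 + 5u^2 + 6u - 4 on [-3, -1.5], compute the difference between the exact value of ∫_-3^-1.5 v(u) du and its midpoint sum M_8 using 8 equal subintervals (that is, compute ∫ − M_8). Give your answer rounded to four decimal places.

-0.1263

Exact integral: ∫_-3^-1.5 v(u) du = -81.796875.
M_8 ≈ -81.670532.
Error ≈ -81.796875 − (-81.670532) ≈ -0.1263.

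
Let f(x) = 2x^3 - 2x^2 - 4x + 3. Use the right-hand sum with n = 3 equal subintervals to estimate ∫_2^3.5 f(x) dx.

44.5

Δx = (3.5 − 2)/3 = 0.5.
Right endpoints: 2.5, 3, 3.5.
f(2.5) = 11.75, f(3) = 27, f(3.5) = 50.25.
Sum = Δx · [f(2.5) + f(3) + f(3.5)].
Sum = 44.5.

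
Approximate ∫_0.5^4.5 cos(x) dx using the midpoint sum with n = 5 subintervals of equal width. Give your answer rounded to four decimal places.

Δx = (4.5 − 0.5)/5 = 0.8.
Midpoints: 0.9, 1.7, 2.5, 3.3, 4.1.
f(0.9) ≈ 0.6216, f(1.7) ≈ -0.1288, f(2.5) ≈ -0.8011, f(3.3) ≈ -0.9875, f(4.1) ≈ -0.5748.
Sum = Δx · [f(0.9) + f(1.7) + f(2.5) + f(3.3) + f(4.1)].
Sum ≈ -1.4965.

-1.4965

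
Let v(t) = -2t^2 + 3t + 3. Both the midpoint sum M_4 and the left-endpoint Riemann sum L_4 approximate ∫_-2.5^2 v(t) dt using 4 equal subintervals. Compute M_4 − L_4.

M_4 = -4.67578125.
L_4 = -17.6484375.
M_4 − L_4 = 12.97265625.

12.97265625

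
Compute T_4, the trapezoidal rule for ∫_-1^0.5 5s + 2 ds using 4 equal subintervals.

Δs = (0.5 − (-1))/4 = 0.375.
f(-1) = -3, f(-0.625) = -1.125, f(-0.25) = 0.75, f(0.125) = 2.625, f(0.5) = 4.5.
T_4 = (Δs/2)·[f(s_0) + 2f(s_1) + 2f(s_2) + 2f(s_3) + f(s_4)].
Sum = 1.125.

1.125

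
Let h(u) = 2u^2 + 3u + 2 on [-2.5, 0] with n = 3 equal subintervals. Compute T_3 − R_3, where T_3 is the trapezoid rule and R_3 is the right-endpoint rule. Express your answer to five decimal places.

2.08333

T_3 ≈ 6.6203704.
R_3 ≈ 4.5370370.
T_3 − R_3 ≈ 2.08333.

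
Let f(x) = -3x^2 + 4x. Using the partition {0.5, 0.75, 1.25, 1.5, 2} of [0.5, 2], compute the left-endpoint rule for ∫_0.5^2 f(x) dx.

0.671875

Subinterval widths: 0.25, 0.5, 0.25, 0.5.
Left endpoints: 0.5, 0.75, 1.25, 1.5.
f(0.5) = 1.25, f(0.75) = 1.3125, f(1.25) = 0.3125, f(1.5) = -0.75.
Sum = Σ Δx_i · f(x_i).
Sum = 0.671875.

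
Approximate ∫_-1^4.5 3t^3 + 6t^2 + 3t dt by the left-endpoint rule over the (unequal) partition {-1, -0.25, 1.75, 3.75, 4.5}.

268.93359375

Subinterval widths: 0.75, 2, 2, 0.75.
Left endpoints: -1, -0.25, 1.75, 3.75.
f(-1) = 0, f(-0.25) = -0.421875, f(1.75) = 39.703125, f(3.75) = 253.828125.
Sum = Σ Δt_i · f(t_i).
Sum = 268.93359375.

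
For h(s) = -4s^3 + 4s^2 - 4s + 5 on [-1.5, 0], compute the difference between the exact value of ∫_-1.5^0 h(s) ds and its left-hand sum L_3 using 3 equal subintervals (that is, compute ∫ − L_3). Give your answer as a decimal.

-7.9375

Exact integral: ∫_-1.5^0 h(s) ds = 21.5625.
L_3 = 29.5.
Error = 21.5625 − 29.5 = -7.9375.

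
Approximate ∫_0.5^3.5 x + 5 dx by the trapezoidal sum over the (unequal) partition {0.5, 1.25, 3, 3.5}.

21

Subinterval widths: 0.75, 1.75, 0.5.
f(0.5) = 5.5, f(1.25) = 6.25, f(3) = 8, f(3.5) = 8.5.
On each subinterval the trapezoid contributes (Δx_i/2)·[f(x_{i-1}) + f(x_i)].
Sum = 21.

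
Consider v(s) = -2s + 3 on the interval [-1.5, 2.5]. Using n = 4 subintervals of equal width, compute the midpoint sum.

Δs = (2.5 − (-1.5))/4 = 1.
Midpoints: -1, 0, 1, 2.
v(-1) = 5, v(0) = 3, v(1) = 1, v(2) = -1.
Sum = Δs · [v(-1) + v(0) + v(1) + v(2)].
Sum = 8.

8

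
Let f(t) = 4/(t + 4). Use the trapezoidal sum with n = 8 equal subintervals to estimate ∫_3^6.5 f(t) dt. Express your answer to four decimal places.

1.6226

Δt = (6.5 − 3)/8 = 0.4375.
f(3) = 4/7, f(3.4375) = 64/119, f(3.875) = 32/63, f(4.3125) = 64/133, f(4.75) = 16/35, f(5.1875) = 64/147, f(5.625) = 32/77, f(6.0625) = 64/161, f(6.5) = 8/21.
T_8 = (Δt/2)·[f(t_0) + 2f(t_1) + ... + 2f(t_{7}) + f(t_8)].
Sum ≈ 1.6226.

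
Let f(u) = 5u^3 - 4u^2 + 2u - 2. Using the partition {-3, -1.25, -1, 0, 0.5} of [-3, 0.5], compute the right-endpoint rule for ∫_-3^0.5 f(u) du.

Subinterval widths: 1.75, 0.25, 1, 0.5.
Right endpoints: -1.25, -1, 0, 0.5.
f(-1.25) = -20.515625, f(-1) = -13, f(0) = -2, f(0.5) = -1.375.
Sum = Σ Δu_i · f(u_i).
Sum = -41.83984375.

-41.83984375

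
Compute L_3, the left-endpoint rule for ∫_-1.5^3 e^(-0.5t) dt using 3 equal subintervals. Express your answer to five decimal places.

Δt = (3 − (-1.5))/3 = 1.5.
Left endpoints: -1.5, 0, 1.5.
f(-1.5) ≈ 2.11700, f(0) ≈ 1.00000, f(1.5) ≈ 0.47237.
Sum = Δt · [f(-1.5) + f(0) + f(1.5)].
Sum ≈ 5.38405.

5.38405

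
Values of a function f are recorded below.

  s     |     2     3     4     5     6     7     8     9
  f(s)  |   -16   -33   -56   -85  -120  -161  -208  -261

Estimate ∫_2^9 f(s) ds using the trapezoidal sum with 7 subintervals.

Δs = 1.
T_7 = (1/2)·[(-16) + 2·(-33) + 2·(-56) + 2·(-85) + 2·(-120) + 2·(-161) + 2·(-208) + (-261)] = -801.5.

-801.5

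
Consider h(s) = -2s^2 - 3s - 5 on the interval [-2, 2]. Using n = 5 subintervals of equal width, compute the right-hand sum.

Δs = (2 − (-2))/5 = 0.8.
Right endpoints: -1.2, -0.4, 0.4, 1.2, 2.
h(-1.2) = -4.28, h(-0.4) = -4.12, h(0.4) = -6.52, h(1.2) = -11.48, h(2) = -19.
Sum = Δs · [h(-1.2) + h(-0.4) + h(0.4) + h(1.2) + h(2)].
Sum = -36.32.

-36.32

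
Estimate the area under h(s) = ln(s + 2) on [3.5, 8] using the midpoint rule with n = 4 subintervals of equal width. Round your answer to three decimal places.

9.154

Δs = (8 − 3.5)/4 = 1.125.
Midpoints: 4.0625, 5.1875, 6.3125, 7.4375.
h(4.0625) ≈ 1.802, h(5.1875) ≈ 1.972, h(6.3125) ≈ 2.118, h(7.4375) ≈ 2.245.
Sum = Δs · [h(4.0625) + h(5.1875) + h(6.3125) + h(7.4375)].
Sum ≈ 9.154.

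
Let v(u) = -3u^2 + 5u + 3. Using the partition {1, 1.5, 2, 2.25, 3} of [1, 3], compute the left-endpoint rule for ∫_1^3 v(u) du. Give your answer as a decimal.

3.921875

Subinterval widths: 0.5, 0.5, 0.25, 0.75.
Left endpoints: 1, 1.5, 2, 2.25.
v(1) = 5, v(1.5) = 3.75, v(2) = 1, v(2.25) = -0.9375.
Sum = Σ Δu_i · v(u_i).
Sum = 3.921875.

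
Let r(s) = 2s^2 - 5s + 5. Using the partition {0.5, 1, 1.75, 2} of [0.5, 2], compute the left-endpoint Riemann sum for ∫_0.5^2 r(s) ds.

Subinterval widths: 0.5, 0.75, 0.25.
Left endpoints: 0.5, 1, 1.75.
r(0.5) = 3, r(1) = 2, r(1.75) = 2.375.
Sum = Σ Δs_i · r(s_i).
Sum = 3.59375.

3.59375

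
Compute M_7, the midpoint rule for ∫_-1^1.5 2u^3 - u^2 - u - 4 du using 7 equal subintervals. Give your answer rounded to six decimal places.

Δu = (1.5 − (-1))/7 = 5/14.
Midpoints: -23/28, -13/28, -3/28, 0.25, 17/28, 27/28, 37/28.
f(-23/28) = -54461/10976, f(-13/28) = -43371/10976, f(-3/28) = -42881/10976, f(0.25) = -4.28125, f(17/28) = -49701/10976, f(27/28) = -45011/10976, f(37/28) = -26921/10976.
Sum = Δu · [f(-23/28) + f(-13/28) + f(-3/28) + ...].
Sum ≈ -10.065370.

-10.065370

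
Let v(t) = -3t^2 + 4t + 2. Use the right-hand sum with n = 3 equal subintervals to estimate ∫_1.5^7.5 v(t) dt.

-448.5

Δt = (7.5 − 1.5)/3 = 2.
Right endpoints: 3.5, 5.5, 7.5.
v(3.5) = -20.75, v(5.5) = -66.75, v(7.5) = -136.75.
Sum = Δt · [v(3.5) + v(5.5) + v(7.5)].
Sum = -448.5.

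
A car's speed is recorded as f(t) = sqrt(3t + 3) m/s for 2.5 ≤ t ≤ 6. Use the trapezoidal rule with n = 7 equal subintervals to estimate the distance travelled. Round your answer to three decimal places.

13.822

Δt = (6 − 2.5)/7 = 0.5.
f(2.5) ≈ 3.240, f(3) ≈ 3.464, f(3.5) ≈ 3.674, f(4) ≈ 3.873, f(4.5) ≈ 4.062, f(5) ≈ 4.243, f(5.5) ≈ 4.416, f(6) ≈ 4.583.
T_7 = (Δt/2)·[f(t_0) + 2f(t_1) + ... + 2f(t_{6}) + f(t_7)].
Sum ≈ 13.822.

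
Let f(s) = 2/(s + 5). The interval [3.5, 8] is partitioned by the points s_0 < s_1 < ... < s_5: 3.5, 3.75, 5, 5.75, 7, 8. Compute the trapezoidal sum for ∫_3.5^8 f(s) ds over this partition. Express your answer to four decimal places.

Subinterval widths: 0.25, 1.25, 0.75, 1.25, 1.
f(3.5) = 4/17, f(3.75) = 8/35, f(5) = 0.2, f(5.75) = 8/43, f(7) = 1/6, f(8) = 2/13.
On each subinterval the trapezoid contributes (Δs_i/2)·[f(s_{i-1}) + f(s_i)].
Sum ≈ 0.8513.

0.8513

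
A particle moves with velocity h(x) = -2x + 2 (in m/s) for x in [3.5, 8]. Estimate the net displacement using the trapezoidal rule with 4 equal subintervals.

Δx = (8 − 3.5)/4 = 1.125.
h(3.5) = -5, h(4.625) = -7.25, h(5.75) = -9.5, h(6.875) = -11.75, h(8) = -14.
T_4 = (Δx/2)·[h(x_0) + 2h(x_1) + 2h(x_2) + 2h(x_3) + h(x_4)].
Sum = -42.75.

-42.75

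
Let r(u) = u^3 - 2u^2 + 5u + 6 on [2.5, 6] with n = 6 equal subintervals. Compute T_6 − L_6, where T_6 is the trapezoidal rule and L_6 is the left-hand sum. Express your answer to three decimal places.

T_6 ≈ 278.15987.
L_6 ≈ 231.96716.
T_6 − L_6 ≈ 46.193.

46.193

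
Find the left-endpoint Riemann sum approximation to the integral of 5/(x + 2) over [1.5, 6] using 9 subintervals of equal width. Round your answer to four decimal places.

Δx = (6 − 1.5)/9 = 0.5.
Left endpoints: 1.5, 2, 2.5, 3, 3.5, 4, 4.5, 5, 5.5.
f(1.5) = 10/7, f(2) = 1.25, f(2.5) = 10/9, f(3) = 1, f(3.5) = 10/11, f(4) = 5/6, f(4.5) = 10/13, f(5) = 5/7, f(5.5) = 2/3.
Sum = Δx · [f(1.5) + f(2) + f(2.5) + ...].
Sum ≈ 4.3411.

4.3411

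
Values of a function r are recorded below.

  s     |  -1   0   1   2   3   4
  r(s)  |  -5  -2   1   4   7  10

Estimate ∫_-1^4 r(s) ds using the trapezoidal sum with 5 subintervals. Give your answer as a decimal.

Δs = 1.
T_5 = (1/2)·[(-5) + 2·(-2) + 2·1 + 2·4 + 2·7 + 10] = 12.5.

12.5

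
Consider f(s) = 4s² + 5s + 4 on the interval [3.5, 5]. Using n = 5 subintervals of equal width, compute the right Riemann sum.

Δs = (5 − 3.5)/5 = 0.3.
Right endpoints: 3.8, 4.1, 4.4, 4.7, 5.
f(3.8) = 80.76, f(4.1) = 91.74, f(4.4) = 103.44, f(4.7) = 115.86, f(5) = 129.
Sum = Δs · [f(3.8) + f(4.1) + f(4.4) + f(4.7) + f(5)].
Sum = 156.24.

156.24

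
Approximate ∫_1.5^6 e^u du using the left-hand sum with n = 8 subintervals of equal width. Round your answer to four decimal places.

297.2073

Δu = (6 − 1.5)/8 = 0.5625.
Left endpoints: 1.5, 2.0625, 2.625, 3.1875, 3.75, 4.3125, 4.875, 5.4375.
f(1.5) ≈ 4.4817, f(2.0625) ≈ 7.8656, f(2.625) ≈ 13.8046, f(3.1875) ≈ 24.2278, f(3.75) ≈ 42.5211, f(4.3125) ≈ 74.6268, f(4.875) ≈ 130.9742, f(5.4375) ≈ 229.8668.
Sum = Δu · [f(1.5) + f(2.0625) + f(2.625) + ...].
Sum ≈ 297.2073.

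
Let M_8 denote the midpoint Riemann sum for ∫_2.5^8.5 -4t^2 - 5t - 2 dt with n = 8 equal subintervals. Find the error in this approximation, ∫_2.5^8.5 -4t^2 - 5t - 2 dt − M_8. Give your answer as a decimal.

Exact integral: ∫_2.5^8.5 f(t) dt = -975.
M_8 = -973.875.
Error = -975 − (-973.875) = -1.125.

-1.125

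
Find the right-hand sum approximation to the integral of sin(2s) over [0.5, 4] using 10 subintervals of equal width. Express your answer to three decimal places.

Δs = (4 − 0.5)/10 = 0.35.
Right endpoints: 0.85, 1.2, 1.55, 1.9, 2.25, 2.6, 2.95, 3.3, 3.65, 4.
f(0.85) ≈ 0.992, f(1.2) ≈ 0.675, f(1.55) ≈ 0.042, f(1.9) ≈ -0.612, f(2.25) ≈ -0.978, f(2.6) ≈ -0.883, f(2.95) ≈ -0.374, f(3.3) ≈ 0.312, f(3.65) ≈ 0.850, f(4) ≈ 0.989.
Sum = Δs · [f(0.85) + f(1.2) + f(1.55) + ...].
Sum ≈ 0.355.

0.355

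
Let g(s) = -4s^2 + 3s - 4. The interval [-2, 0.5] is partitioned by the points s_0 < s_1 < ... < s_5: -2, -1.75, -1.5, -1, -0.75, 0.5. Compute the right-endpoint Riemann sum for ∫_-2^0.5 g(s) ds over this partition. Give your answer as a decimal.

-21.75

Subinterval widths: 0.25, 0.25, 0.5, 0.25, 1.25.
Right endpoints: -1.75, -1.5, -1, -0.75, 0.5.
g(-1.75) = -21.5, g(-1.5) = -17.5, g(-1) = -11, g(-0.75) = -8.5, g(0.5) = -3.5.
Sum = Σ Δs_i · g(s_i).
Sum = -21.75.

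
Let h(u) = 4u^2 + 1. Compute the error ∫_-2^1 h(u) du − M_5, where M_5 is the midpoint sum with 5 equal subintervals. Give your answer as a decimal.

0.36

Exact integral: ∫_-2^1 h(u) du = 15.
M_5 = 14.64.
Error = 15 − 14.64 = 0.36.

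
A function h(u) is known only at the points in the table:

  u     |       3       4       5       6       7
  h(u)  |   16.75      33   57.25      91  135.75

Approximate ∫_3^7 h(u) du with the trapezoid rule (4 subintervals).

257.5

Δu = 1.
T_4 = (1/2)·[16.75 + 2·33 + 2·57.25 + 2·91 + 135.75] = 257.5.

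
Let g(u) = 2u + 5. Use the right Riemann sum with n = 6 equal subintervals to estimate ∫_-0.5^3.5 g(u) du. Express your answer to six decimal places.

Δu = (3.5 − (-0.5))/6 = 2/3.
Right endpoints: 1/6, 5/6, 1.5, 13/6, 17/6, 3.5.
g(1/6) = 16/3, g(5/6) = 20/3, g(1.5) = 8, g(13/6) = 28/3, g(17/6) = 32/3, g(3.5) = 12.
Sum = Δu · [g(1/6) + g(5/6) + g(1.5) + ...].
Sum ≈ 34.666667.

34.666667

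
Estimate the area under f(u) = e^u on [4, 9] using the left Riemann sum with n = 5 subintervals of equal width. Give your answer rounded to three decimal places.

4684.031

Δu = (9 − 4)/5 = 1.
Left endpoints: 4, 5, 6, 7, 8.
f(4) ≈ 54.598, f(5) ≈ 148.413, f(6) ≈ 403.429, f(7) ≈ 1096.633, f(8) ≈ 2980.958.
Sum = Δu · [f(4) + f(5) + f(6) + f(7) + f(8)].
Sum ≈ 4684.031.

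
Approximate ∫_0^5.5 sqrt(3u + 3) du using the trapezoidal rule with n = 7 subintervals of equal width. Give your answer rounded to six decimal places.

Δu = (5.5 − 0)/7 = 11/14.
f(0) ≈ 1.732051, f(11/14) ≈ 2.314550, f(11/7) ≈ 2.777460, f(33/14) ≈ 3.173551, f(22/7) ≈ 3.525418, f(55/14) ≈ 3.845220, f(33/7) ≈ 4.140393, f(5.5) ≈ 4.415880.
T_7 = (Δu/2)·[f(u_0) + 2f(u_1) + ... + 2f(u_{6}) + f(u_7)].
Sum ≈ 17.954010.

17.954010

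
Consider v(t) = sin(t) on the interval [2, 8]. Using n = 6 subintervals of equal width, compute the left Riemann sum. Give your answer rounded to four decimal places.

Δt = (8 − 2)/6 = 1.
Left endpoints: 2, 3, 4, 5, 6, 7.
v(2) ≈ 0.9093, v(3) ≈ 0.1411, v(4) ≈ -0.7568, v(5) ≈ -0.9589, v(6) ≈ -0.2794, v(7) ≈ 0.6570.
Sum = Δt · [v(2) + v(3) + v(4) + ...].
Sum ≈ -0.2877.

-0.2877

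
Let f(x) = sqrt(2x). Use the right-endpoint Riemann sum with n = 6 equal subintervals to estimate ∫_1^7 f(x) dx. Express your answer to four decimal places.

17.6460

Δx = (7 − 1)/6 = 1.
Right endpoints: 2, 3, 4, 5, 6, 7.
f(2) ≈ 2.0000, f(3) ≈ 2.4495, f(4) ≈ 2.8284, f(5) ≈ 3.1623, f(6) ≈ 3.4641, f(7) ≈ 3.7417.
Sum = Δx · [f(2) + f(3) + f(4) + ...].
Sum ≈ 17.6460.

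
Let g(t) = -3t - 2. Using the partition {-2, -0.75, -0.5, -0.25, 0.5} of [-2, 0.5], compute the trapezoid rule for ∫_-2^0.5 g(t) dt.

Subinterval widths: 1.25, 0.25, 0.25, 0.75.
g(-2) = 4, g(-0.75) = 0.25, g(-0.5) = -0.5, g(-0.25) = -1.25, g(0.5) = -3.5.
On each subinterval the trapezoid contributes (Δt_i/2)·[g(t_{i-1}) + g(t_i)].
Sum = 0.625.

0.625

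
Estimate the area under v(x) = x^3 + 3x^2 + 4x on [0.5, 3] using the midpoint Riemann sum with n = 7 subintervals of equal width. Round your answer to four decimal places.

64.3901

Δx = (3 − 0.5)/7 = 5/14.
Midpoints: 19/28, 29/28, 39/28, 1.75, 59/28, 69/28, 79/28.
v(19/28) = 96767/21952, v(29/28) = 185977/21952, v(39/28) = 309387/21952, v(1.75) = 21.546875, v(59/28) = 682807/21952, v(69/28) = 944817/21952, v(79/28) = 1265027/21952.
Sum = Δx · [v(19/28) + v(29/28) + v(39/28) + ...].
Sum ≈ 64.3901.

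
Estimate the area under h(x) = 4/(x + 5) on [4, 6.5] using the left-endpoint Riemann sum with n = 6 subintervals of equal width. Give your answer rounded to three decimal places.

Δx = (6.5 − 4)/6 = 5/12.
Left endpoints: 4, 53/12, 29/6, 5.25, 17/3, 73/12.
h(4) = 4/9, h(53/12) = 48/113, h(29/6) = 24/59, h(5.25) = 16/41, h(17/3) = 0.375, h(73/12) = 48/133.
Sum = Δx · [h(4) + h(53/12) + h(29/6) + ...].
Sum ≈ 1.001.

1.001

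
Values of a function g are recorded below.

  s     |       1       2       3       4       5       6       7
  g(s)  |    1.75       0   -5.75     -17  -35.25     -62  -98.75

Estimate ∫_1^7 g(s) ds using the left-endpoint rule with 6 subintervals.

-118.25

Δs = 1.
Sum = 1·[1.75 + 0 + (-5.75) + (-17) + (-35.25) + (-62)] = -118.25.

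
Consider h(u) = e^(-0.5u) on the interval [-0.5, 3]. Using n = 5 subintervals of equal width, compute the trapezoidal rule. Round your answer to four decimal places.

2.1434

Δu = (3 − (-0.5))/5 = 0.7.
h(-0.5) ≈ 1.2840, h(0.2) ≈ 0.9048, h(0.9) ≈ 0.6376, h(1.6) ≈ 0.4493, h(2.3) ≈ 0.3166, h(3) ≈ 0.2231.
T_5 = (Δu/2)·[h(u_0) + 2h(u_1) + ... + 2h(u_{4}) + h(u_5)].
Sum ≈ 2.1434.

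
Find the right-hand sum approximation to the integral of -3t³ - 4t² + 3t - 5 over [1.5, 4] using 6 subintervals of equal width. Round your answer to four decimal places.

-310.7776

Δt = (4 − 1.5)/6 = 5/12.
Right endpoints: 23/12, 7/3, 2.75, 19/6, 43/12, 4.
f(23/12) = -6733/192, f(7/3) = -521/9, f(2.75) = -89.390625, f(19/6) = -130.875, f(43/12) = -105779/576, f(4) = -249.
Sum = Δt · [f(23/12) + f(7/3) + f(2.75) + ...].
Sum ≈ -310.7776.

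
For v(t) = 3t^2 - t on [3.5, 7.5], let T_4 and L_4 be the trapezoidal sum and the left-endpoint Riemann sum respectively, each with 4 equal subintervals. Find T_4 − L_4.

64

T_4 = 359.
L_4 = 295.
T_4 − L_4 = 64.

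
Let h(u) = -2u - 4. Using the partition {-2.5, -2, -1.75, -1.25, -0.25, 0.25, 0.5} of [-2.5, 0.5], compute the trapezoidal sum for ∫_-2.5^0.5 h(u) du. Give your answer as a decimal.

-6

Subinterval widths: 0.5, 0.25, 0.5, 1, 0.5, 0.25.
h(-2.5) = 1, h(-2) = 0, h(-1.75) = -0.5, h(-1.25) = -1.5, h(-0.25) = -3.5, h(0.25) = -4.5, h(0.5) = -5.
On each subinterval the trapezoid contributes (Δu_i/2)·[h(u_{i-1}) + h(u_i)].
Sum = -6.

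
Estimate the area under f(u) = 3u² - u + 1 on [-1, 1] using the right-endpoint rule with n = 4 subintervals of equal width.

Δu = (1 − (-1))/4 = 0.5.
Right endpoints: -0.5, 0, 0.5, 1.
f(-0.5) = 2.25, f(0) = 1, f(0.5) = 1.25, f(1) = 3.
Sum = Δu · [f(-0.5) + f(0) + f(0.5) + f(1)].
Sum = 3.75.

3.75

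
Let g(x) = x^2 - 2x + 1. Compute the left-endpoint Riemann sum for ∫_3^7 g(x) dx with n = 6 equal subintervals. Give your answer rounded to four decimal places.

Δx = (7 − 3)/6 = 2/3.
Left endpoints: 3, 11/3, 13/3, 5, 17/3, 19/3.
g(3) = 4, g(11/3) = 64/9, g(13/3) = 100/9, g(5) = 16, g(17/3) = 196/9, g(19/3) = 256/9.
Sum = Δx · [g(3) + g(11/3) + g(13/3) + ...].
Sum ≈ 58.9630.

58.9630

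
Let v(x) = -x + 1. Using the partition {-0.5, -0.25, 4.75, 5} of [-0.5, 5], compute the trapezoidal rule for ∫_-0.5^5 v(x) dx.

Subinterval widths: 0.25, 5, 0.25.
v(-0.5) = 1.5, v(-0.25) = 1.25, v(4.75) = -3.75, v(5) = -4.
On each subinterval the trapezoid contributes (Δx_i/2)·[v(x_{i-1}) + v(x_i)].
Sum = -6.875.

-6.875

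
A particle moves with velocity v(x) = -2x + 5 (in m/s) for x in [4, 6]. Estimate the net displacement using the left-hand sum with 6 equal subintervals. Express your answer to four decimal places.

Δx = (6 − 4)/6 = 1/3.
Left endpoints: 4, 13/3, 14/3, 5, 16/3, 17/3.
v(4) = -3, v(13/3) = -11/3, v(14/3) = -13/3, v(5) = -5, v(16/3) = -17/3, v(17/3) = -19/3.
Sum = Δx · [v(4) + v(13/3) + v(14/3) + ...].
Sum ≈ -9.3333.

-9.3333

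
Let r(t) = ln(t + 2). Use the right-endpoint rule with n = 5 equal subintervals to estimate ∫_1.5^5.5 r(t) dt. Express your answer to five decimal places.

Δt = (5.5 − 1.5)/5 = 0.8.
Right endpoints: 2.3, 3.1, 3.9, 4.7, 5.5.
r(2.3) ≈ 1.45862, r(3.1) ≈ 1.62924, r(3.9) ≈ 1.77495, r(4.7) ≈ 1.90211, r(5.5) ≈ 2.01490.
Sum = Δt · [r(2.3) + r(3.1) + r(3.9) + r(4.7) + r(5.5)].
Sum ≈ 7.02385.

7.02385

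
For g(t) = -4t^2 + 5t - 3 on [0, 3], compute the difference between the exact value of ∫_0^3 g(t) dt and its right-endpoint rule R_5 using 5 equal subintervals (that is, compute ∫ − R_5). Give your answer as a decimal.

Exact integral: ∫_0^3 g(t) dt = -22.5.
R_5 = -29.52.
Error = -22.5 − (-29.52) = 7.02.

7.02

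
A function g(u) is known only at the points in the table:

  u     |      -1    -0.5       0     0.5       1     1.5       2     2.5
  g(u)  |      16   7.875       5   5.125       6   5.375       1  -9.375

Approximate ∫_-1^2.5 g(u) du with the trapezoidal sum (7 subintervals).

Δu = 0.5.
T_7 = (0.5/2)·[16 + 2·7.875 + 2·5 + 2·5.125 + 2·6 + 2·5.375 + 2·1 + (-9.375)] = 16.84375.

16.84375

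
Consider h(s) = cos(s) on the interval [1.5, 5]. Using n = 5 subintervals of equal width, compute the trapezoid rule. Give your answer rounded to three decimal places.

Δs = (5 − 1.5)/5 = 0.7.
h(1.5) ≈ 0.071, h(2.2) ≈ -0.589, h(2.9) ≈ -0.971, h(3.6) ≈ -0.897, h(4.3) ≈ -0.401, h(5) ≈ 0.284.
T_5 = (Δs/2)·[h(s_0) + 2h(s_1) + ... + 2h(s_{4}) + h(s_5)].
Sum ≈ -1.876.

-1.876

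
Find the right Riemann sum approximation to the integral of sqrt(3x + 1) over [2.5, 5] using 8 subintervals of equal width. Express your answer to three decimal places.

8.884

Δx = (5 − 2.5)/8 = 0.3125.
Right endpoints: 2.8125, 3.125, 3.4375, 3.75, 4.0625, 4.375, 4.6875, 5.
f(2.8125) ≈ 3.072, f(3.125) ≈ 3.221, f(3.4375) ≈ 3.363, f(3.75) ≈ 3.500, f(4.0625) ≈ 3.631, f(4.375) ≈ 3.758, f(4.6875) ≈ 3.881, f(5) ≈ 4.000.
Sum = Δx · [f(2.8125) + f(3.125) + f(3.4375) + ...].
Sum ≈ 8.884.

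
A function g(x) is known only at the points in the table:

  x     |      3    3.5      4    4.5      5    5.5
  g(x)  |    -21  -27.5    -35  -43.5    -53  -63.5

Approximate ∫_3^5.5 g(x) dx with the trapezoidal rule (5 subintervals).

Δx = 0.5.
T_5 = (0.5/2)·[(-21) + 2·(-27.5) + 2·(-35) + 2·(-43.5) + 2·(-53) + (-63.5)] = -100.625.

-100.625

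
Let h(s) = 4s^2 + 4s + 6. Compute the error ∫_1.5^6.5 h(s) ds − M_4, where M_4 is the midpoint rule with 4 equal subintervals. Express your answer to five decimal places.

Exact integral: ∫_1.5^6.5 h(s) ds ≈ 471.6666667.
M_4 = 469.0625.
Error ≈ 471.6666667 − 469.0625 ≈ 2.60417.

2.60417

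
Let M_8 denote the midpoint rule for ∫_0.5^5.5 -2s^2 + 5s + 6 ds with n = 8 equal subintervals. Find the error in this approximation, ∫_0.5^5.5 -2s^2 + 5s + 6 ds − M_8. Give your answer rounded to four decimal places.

-0.3255

Exact integral: ∫_0.5^5.5 f(s) ds ≈ -5.833333.
M_8 = -5.5078125.
Error ≈ -5.833333 − (-5.5078125) ≈ -0.3255.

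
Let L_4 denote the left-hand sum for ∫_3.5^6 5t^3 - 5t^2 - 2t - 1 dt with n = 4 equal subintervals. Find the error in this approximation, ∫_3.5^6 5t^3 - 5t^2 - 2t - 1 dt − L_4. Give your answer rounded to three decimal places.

Exact integral: ∫_3.5^6 f(t) dt ≈ 1117.63021.
L_4 ≈ 896.57715.
Error ≈ 1117.63021 − 896.57715 ≈ 221.053.

221.053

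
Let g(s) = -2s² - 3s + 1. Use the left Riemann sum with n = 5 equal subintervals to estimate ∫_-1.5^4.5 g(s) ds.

Δs = (4.5 − (-1.5))/5 = 1.2.
Left endpoints: -1.5, -0.3, 0.9, 2.1, 3.3.
g(-1.5) = 1, g(-0.3) = 1.72, g(0.9) = -3.32, g(2.1) = -14.12, g(3.3) = -30.68.
Sum = Δs · [g(-1.5) + g(-0.3) + g(0.9) + g(2.1) + g(3.3)].
Sum = -54.48.

-54.48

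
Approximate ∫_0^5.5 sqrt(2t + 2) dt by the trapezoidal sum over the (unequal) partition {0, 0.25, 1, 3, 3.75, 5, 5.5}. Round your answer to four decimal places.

Subinterval widths: 0.25, 0.75, 2, 0.75, 1.25, 0.5.
f(0) ≈ 1.4142, f(0.25) ≈ 1.5811, f(1) ≈ 2.0000, f(3) ≈ 2.8284, f(3.75) ≈ 3.0822, f(5) ≈ 3.4641, f(5.5) ≈ 3.6056.
On each subinterval the trapezoid contributes (Δt_i/2)·[f(t_{i-1}) + f(t_i)].
Sum ≈ 14.6211.

14.6211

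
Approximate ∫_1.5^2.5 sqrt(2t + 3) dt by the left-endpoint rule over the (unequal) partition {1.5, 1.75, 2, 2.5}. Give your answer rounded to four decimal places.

2.5726

Subinterval widths: 0.25, 0.25, 0.5.
Left endpoints: 1.5, 1.75, 2.
f(1.5) ≈ 2.4495, f(1.75) ≈ 2.5495, f(2) ≈ 2.6458.
Sum = Σ Δt_i · f(t_i).
Sum ≈ 2.5726.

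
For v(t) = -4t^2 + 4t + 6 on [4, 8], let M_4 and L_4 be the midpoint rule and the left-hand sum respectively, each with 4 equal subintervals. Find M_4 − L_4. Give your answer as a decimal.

-84

M_4 = -476.
L_4 = -392.
M_4 − L_4 = -84.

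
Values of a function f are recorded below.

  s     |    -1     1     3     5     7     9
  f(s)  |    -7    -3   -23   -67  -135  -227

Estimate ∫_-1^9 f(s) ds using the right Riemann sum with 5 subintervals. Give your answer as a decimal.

Δs = 2.
Sum = 2·[(-3) + (-23) + (-67) + (-135) + (-227)] = -910.

-910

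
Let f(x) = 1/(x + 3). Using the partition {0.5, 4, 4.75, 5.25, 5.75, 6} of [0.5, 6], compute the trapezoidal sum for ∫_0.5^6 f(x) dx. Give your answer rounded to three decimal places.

1.002

Subinterval widths: 3.5, 0.75, 0.5, 0.5, 0.25.
f(0.5) = 2/7, f(4) = 1/7, f(4.75) = 4/31, f(5.25) = 4/33, f(5.75) = 4/35, f(6) = 1/9.
On each subinterval the trapezoid contributes (Δx_i/2)·[f(x_{i-1}) + f(x_i)].
Sum ≈ 1.002.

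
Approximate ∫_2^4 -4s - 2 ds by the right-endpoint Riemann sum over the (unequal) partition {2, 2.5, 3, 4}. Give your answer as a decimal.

-31

Subinterval widths: 0.5, 0.5, 1.
Right endpoints: 2.5, 3, 4.
f(2.5) = -12, f(3) = -14, f(4) = -18.
Sum = Σ Δs_i · f(s_i).
Sum = -31.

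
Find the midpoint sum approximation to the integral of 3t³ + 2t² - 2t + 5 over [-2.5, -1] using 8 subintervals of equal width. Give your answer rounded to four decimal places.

Δt = (-1 − (-2.5))/8 = 0.1875.
Midpoints: -2.40625, -2.21875, -2.03125, -1.84375, -1.65625, -1.46875, -1.28125, -1.09375.
f(-2.40625) = -668607/32768, f(-2.21875) = -441861/32768, f(-2.03125) = -256515/32768, f(-1.84375) = -108681/32768, f(-1.65625) = 5529/32768, f(-1.46875) = 90003/32768, f(-1.28125) = 148629/32768, f(-1.09375) = 185295/32768.
Sum = Δt · [f(-2.40625) + f(-2.21875) + f(-2.03125) + ...].
Sum ≈ -5.9865.

-5.9865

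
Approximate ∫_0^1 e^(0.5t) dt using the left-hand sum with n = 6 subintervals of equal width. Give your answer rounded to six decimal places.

1.244133

Δt = (1 − 0)/6 = 1/6.
Left endpoints: 0, 1/6, 1/3, 0.5, 2/3, 5/6.
f(0) ≈ 1.000000, f(1/6) ≈ 1.086904, f(1/3) ≈ 1.181360, f(0.5) ≈ 1.284025, f(2/3) ≈ 1.395612, f(5/6) ≈ 1.516897.
Sum = Δt · [f(0) + f(1/6) + f(1/3) + ...].
Sum ≈ 1.244133.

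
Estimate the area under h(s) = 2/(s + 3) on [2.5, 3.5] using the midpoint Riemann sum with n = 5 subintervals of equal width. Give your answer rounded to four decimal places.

Δs = (3.5 − 2.5)/5 = 0.2.
Midpoints: 2.6, 2.8, 3, 3.2, 3.4.
h(2.6) = 5/14, h(2.8) = 10/29, h(3) = 1/3, h(3.2) = 10/31, h(3.4) = 0.3125.
Sum = Δs · [h(2.6) + h(2.8) + h(3) + h(3.2) + h(3.4)].
Sum ≈ 0.3341.

0.3341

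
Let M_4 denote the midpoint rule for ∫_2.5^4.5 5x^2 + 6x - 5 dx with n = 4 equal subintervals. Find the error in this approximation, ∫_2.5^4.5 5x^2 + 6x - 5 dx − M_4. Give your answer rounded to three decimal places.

0.208

Exact integral: ∫_2.5^4.5 f(x) dx ≈ 157.83333.
M_4 = 157.625.
Error ≈ 157.83333 − 157.625 ≈ 0.208.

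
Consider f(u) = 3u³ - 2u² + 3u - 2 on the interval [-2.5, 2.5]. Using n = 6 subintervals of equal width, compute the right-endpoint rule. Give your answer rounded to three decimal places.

Δu = (2.5 − (-2.5))/6 = 5/6.
Right endpoints: -5/3, -5/6, 0, 5/6, 5/3, 2.5.
f(-5/3) = -238/9, f(-5/6) = -7.625, f(0) = -2, f(5/6) = 61/72, f(5/3) = 34/3, f(2.5) = 39.875.
Sum = Δu · [f(-5/3) + f(-5/6) + f(0) + ...].
Sum ≈ 13.322.

13.322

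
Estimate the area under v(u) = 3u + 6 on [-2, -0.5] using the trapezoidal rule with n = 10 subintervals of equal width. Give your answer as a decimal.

Δu = (-0.5 − (-2))/10 = 0.15.
v(-2) = 0, v(-1.85) = 0.45, v(-1.7) = 0.9, v(-1.55) = 1.35, v(-1.4) = 1.8, v(-1.25) = 2.25, v(-1.1) = 2.7, v(-0.95) = 3.15, v(-0.8) = 3.6, v(-0.65) = 4.05, v(-0.5) = 4.5.
T_10 = (Δu/2)·[v(u_0) + 2v(u_1) + ... + 2v(u_{9}) + v(u_10)].
Sum = 3.375.

3.375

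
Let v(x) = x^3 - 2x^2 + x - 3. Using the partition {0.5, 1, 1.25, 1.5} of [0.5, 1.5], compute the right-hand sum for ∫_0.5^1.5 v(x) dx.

-2.88671875

Subinterval widths: 0.5, 0.25, 0.25.
Right endpoints: 1, 1.25, 1.5.
v(1) = -3, v(1.25) = -2.921875, v(1.5) = -2.625.
Sum = Σ Δx_i · v(x_i).
Sum = -2.88671875.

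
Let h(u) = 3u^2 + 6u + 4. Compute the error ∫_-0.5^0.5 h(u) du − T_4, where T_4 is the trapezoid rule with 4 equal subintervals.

Exact integral: ∫_-0.5^0.5 h(u) du = 4.25.
T_4 = 4.28125.
Error = 4.25 − 4.28125 = -0.03125.

-0.03125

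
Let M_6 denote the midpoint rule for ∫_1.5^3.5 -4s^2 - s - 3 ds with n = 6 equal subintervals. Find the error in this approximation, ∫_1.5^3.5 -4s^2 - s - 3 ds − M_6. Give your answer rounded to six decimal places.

-0.074074

Exact integral: ∫_1.5^3.5 f(s) ds ≈ -63.66666667.
M_6 ≈ -63.59259259.
Error ≈ -63.66666667 − (-63.59259259) ≈ -0.074074.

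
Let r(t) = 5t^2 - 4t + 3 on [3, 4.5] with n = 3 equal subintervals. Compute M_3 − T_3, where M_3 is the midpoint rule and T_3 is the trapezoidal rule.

-0.46875

M_3 = 88.71875.
T_3 = 89.1875.
M_3 − T_3 = -0.46875.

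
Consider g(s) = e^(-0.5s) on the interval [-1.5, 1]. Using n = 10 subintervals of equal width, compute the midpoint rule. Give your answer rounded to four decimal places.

3.0190

Δs = (1 − (-1.5))/10 = 0.25.
Midpoints: -1.375, -1.125, -0.875, -0.625, -0.375, -0.125, 0.125, 0.375, 0.625, 0.875.
g(-1.375) ≈ 1.9887, g(-1.125) ≈ 1.7551, g(-0.875) ≈ 1.5488, g(-0.625) ≈ 1.3668, g(-0.375) ≈ 1.2062, g(-0.125) ≈ 1.0645, g(0.125) ≈ 0.9394, g(0.375) ≈ 0.8290, g(0.625) ≈ 0.7316, g(0.875) ≈ 0.6456.
Sum = Δs · [g(-1.375) + g(-1.125) + g(-0.875) + ...].
Sum ≈ 3.0190.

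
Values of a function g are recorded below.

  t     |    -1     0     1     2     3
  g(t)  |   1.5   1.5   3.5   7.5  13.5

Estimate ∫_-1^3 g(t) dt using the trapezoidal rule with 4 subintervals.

Δt = 1.
T_4 = (1/2)·[1.5 + 2·1.5 + 2·3.5 + 2·7.5 + 13.5] = 20.

20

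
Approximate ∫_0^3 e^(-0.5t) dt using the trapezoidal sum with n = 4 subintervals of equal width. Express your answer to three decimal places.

Δt = (3 − 0)/4 = 0.75.
f(0) ≈ 1.000, f(0.75) ≈ 0.687, f(1.5) ≈ 0.472, f(2.25) ≈ 0.325, f(3) ≈ 0.223.
T_4 = (Δt/2)·[f(t_0) + 2f(t_1) + 2f(t_2) + 2f(t_3) + f(t_4)].
Sum ≈ 1.572.

1.572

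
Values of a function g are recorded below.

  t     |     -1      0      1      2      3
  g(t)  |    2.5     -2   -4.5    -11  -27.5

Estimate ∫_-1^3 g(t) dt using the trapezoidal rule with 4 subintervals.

-30

Δt = 1.
T_4 = (1/2)·[2.5 + 2·(-2) + 2·(-4.5) + 2·(-11) + (-27.5)] = -30.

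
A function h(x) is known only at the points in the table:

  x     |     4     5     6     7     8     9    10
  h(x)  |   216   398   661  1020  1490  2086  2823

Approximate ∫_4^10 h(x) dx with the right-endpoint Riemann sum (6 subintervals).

Δx = 1.
Sum = 1·[398 + 661 + 1020 + 1490 + 2086 + 2823] = 8478.

8478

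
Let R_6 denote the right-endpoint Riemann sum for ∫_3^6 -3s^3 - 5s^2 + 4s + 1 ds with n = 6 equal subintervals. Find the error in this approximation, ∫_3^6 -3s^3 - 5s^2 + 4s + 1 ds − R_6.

178.1875

Exact integral: ∫_3^6 f(s) ds = -1169.25.
R_6 = -1347.4375.
Error = -1169.25 − (-1347.4375) = 178.1875.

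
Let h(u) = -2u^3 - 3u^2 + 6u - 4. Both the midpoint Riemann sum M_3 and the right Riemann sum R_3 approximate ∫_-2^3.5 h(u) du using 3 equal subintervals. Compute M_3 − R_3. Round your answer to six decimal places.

M_3 ≈ -103.60243056.
R_3 ≈ -223.97222222.
M_3 − R_3 ≈ 120.369792.

120.369792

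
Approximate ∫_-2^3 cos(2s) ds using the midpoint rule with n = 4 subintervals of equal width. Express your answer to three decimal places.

-0.682

Δs = (3 − (-2))/4 = 1.25.
Midpoints: -1.375, -0.125, 1.125, 2.375.
f(-1.375) ≈ -0.924, f(-0.125) ≈ 0.969, f(1.125) ≈ -0.628, f(2.375) ≈ 0.038.
Sum = Δs · [f(-1.375) + f(-0.125) + f(1.125) + f(2.375)].
Sum ≈ -0.682.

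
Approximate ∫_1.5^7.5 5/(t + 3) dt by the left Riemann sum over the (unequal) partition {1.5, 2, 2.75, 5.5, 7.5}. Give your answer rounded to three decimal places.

Subinterval widths: 0.5, 0.75, 2.75, 2.
Left endpoints: 1.5, 2, 2.75, 5.5.
f(1.5) = 10/9, f(2) = 1, f(2.75) = 20/23, f(5.5) = 10/17.
Sum = Σ Δt_i · f(t_i).
Sum ≈ 4.873.

4.873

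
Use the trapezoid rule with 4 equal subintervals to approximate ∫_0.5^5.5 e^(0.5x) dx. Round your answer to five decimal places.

29.64599

Δx = (5.5 − 0.5)/4 = 1.25.
f(0.5) ≈ 1.28403, f(1.75) ≈ 2.39888, f(3) ≈ 4.48169, f(4.25) ≈ 8.37290, f(5.5) ≈ 15.64263.
T_4 = (Δx/2)·[f(x_0) + 2f(x_1) + 2f(x_2) + 2f(x_3) + f(x_4)].
Sum ≈ 29.64599.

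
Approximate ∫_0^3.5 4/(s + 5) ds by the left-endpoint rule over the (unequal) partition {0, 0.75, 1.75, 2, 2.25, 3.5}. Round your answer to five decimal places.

2.27631

Subinterval widths: 0.75, 1, 0.25, 0.25, 1.25.
Left endpoints: 0, 0.75, 1.75, 2, 2.25.
f(0) = 0.8, f(0.75) = 16/23, f(1.75) = 16/27, f(2) = 4/7, f(2.25) = 16/29.
Sum = Σ Δs_i · f(s_i).
Sum ≈ 2.27631.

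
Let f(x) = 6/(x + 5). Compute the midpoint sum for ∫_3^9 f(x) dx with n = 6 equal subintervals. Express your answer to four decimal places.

Δx = (9 − 3)/6 = 1.
Midpoints: 3.5, 4.5, 5.5, 6.5, 7.5, 8.5.
f(3.5) = 12/17, f(4.5) = 12/19, f(5.5) = 4/7, f(6.5) = 12/23, f(7.5) = 0.48, f(8.5) = 4/9.
Sum = Δx · [f(3.5) + f(4.5) + f(5.5) + ...].
Sum ≈ 3.3551.

3.3551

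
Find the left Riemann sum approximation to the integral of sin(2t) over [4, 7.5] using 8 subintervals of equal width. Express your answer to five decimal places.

0.36142

Δt = (7.5 − 4)/8 = 0.4375.
Left endpoints: 4, 4.4375, 4.875, 5.3125, 5.75, 6.1875, 6.625, 7.0625.
f(4) ≈ 0.98936, f(4.4375) ≈ 0.52250, f(4.875) ≈ -0.31952, f(5.3125) ≈ -0.93212, f(5.75) ≈ -0.87545, f(6.1875) ≈ -0.19020, f(6.625) ≈ 0.63161, f(7.0625) ≈ 0.99993.
Sum = Δt · [f(4) + f(4.4375) + f(4.875) + ...].
Sum ≈ 0.36142.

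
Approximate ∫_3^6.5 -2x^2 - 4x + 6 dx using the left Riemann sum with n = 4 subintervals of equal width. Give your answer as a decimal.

-176.2578125

Δx = (6.5 − 3)/4 = 0.875.
Left endpoints: 3, 3.875, 4.75, 5.625.
f(3) = -24, f(3.875) = -39.53125, f(4.75) = -58.125, f(5.625) = -79.78125.
Sum = Δx · [f(3) + f(3.875) + f(4.75) + f(5.625)].
Sum = -176.2578125.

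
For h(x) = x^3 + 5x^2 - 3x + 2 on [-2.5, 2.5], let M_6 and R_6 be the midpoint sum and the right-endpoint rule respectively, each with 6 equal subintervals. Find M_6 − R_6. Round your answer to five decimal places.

M_6 ≈ 60.6365741.
R_6 ≈ 71.7476852.
M_6 − R_6 ≈ -11.11111.

-11.11111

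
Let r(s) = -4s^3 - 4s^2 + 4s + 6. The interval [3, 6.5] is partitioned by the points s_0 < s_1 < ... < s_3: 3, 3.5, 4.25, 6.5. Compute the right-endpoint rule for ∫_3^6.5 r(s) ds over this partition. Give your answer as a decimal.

Subinterval widths: 0.5, 0.75, 2.25.
Right endpoints: 3.5, 4.25, 6.5.
r(3.5) = -200.5, r(4.25) = -356.3125, r(6.5) = -1235.5.
Sum = Σ Δs_i · r(s_i).
Sum = -3147.359375.

-3147.359375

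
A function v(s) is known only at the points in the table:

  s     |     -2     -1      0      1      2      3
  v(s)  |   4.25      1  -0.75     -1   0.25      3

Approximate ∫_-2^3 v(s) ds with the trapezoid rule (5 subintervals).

Δs = 1.
T_5 = (1/2)·[4.25 + 2·1 + 2·(-0.75) + 2·(-1) + 2·0.25 + 3] = 3.125.

3.125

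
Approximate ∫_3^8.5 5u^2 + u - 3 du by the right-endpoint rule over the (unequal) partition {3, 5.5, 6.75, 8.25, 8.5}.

1283.859375

Subinterval widths: 2.5, 1.25, 1.5, 0.25.
Right endpoints: 5.5, 6.75, 8.25, 8.5.
f(5.5) = 153.75, f(6.75) = 231.5625, f(8.25) = 345.5625, f(8.5) = 366.75.
Sum = Σ Δu_i · f(u_i).
Sum = 1283.859375.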